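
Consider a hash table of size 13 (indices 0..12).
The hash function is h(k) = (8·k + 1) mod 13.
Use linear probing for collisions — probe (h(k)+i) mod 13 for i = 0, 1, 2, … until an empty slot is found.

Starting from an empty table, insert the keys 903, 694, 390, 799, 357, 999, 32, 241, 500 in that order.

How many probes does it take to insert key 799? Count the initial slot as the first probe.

903 hashes to 10; slot 10 is free → place at 10.
694 hashes to 2; slot 2 is free → place at 2.
390 hashes to 1; slot 1 is free → place at 1.
799 hashes to 10; 10 taken → place at 11.
357 hashes to 10; 10,11 taken → place at 12.
999 hashes to 11; 11,12 taken → place at 0.
32 hashes to 10; 10,11,12,0,1,2 taken → place at 3.
241 hashes to 5; slot 5 is free → place at 5.
500 hashes to 10; 10,11,12,0,1,2,3 taken → place at 4.
Table: [999, 390, 694, 32, 500, 241, ., ., ., ., 903, 799, 357]

2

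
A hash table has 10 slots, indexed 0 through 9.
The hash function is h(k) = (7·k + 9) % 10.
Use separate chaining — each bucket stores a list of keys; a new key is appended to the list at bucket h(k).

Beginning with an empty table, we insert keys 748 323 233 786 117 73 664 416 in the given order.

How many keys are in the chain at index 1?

Insert 748: h=5, bucket 5 empty → new chain.
Insert 323: h=0, bucket 0 empty → new chain.
Insert 233: h=0, bucket 0 nonempty → append to chain.
Insert 786: h=1, bucket 1 empty → new chain.
Insert 117: h=8, bucket 8 empty → new chain.
Insert 73: h=0, bucket 0 nonempty → append to chain.
Insert 664: h=7, bucket 7 empty → new chain.
Insert 416: h=1, bucket 1 nonempty → append to chain.
Final buckets:
0: 323 -> 233 -> 73
1: 786 -> 416
2: .
3: .
4: .
5: 748
6: .
7: 664
8: 117
9: .

2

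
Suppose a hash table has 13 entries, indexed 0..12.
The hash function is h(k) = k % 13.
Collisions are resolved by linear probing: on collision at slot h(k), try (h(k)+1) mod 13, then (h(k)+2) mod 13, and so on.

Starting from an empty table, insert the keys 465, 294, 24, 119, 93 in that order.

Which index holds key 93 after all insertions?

3

Insert 465: h=10, slot 10 empty => index 10.
Insert 294: h=8, slot 8 empty => index 8.
Insert 24: h=11, slot 11 empty => index 11.
Insert 119: h=2, slot 2 empty => index 2.
Insert 93: h=2, slot 2 occupied => index 3.
Table: [∅, ∅, 119, 93, ∅, ∅, ∅, ∅, 294, ∅, 465, 24, ∅]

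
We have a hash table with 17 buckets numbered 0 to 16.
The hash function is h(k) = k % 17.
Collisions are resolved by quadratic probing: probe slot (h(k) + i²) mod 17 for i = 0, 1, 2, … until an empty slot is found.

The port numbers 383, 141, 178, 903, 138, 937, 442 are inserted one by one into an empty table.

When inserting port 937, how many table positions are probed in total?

3

383 hashes to 9; slot 9 is free -> place at 9.
141 hashes to 5; slot 5 is free -> place at 5.
178 hashes to 8; slot 8 is free -> place at 8.
903 hashes to 2; slot 2 is free -> place at 2.
138 hashes to 2; 2 taken -> place at 3.
937 hashes to 2; 2,3 taken -> place at 6.
442 hashes to 0; slot 0 is free -> place at 0.
Table: [442, ∅, 903, 138, ∅, 141, 937, ∅, 178, 383, ∅, ∅, ∅, ∅, ∅, ∅, ∅]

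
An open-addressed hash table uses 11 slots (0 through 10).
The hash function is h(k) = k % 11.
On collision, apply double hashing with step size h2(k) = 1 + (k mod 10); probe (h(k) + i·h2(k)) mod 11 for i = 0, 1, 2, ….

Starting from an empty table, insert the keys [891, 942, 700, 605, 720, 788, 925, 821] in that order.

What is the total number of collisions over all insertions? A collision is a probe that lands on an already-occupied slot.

5

891 hashes to 0; slot 0 is free => place at 0.
942 hashes to 7; slot 7 is free => place at 7.
700 hashes to 7, h2=1; 7 taken => place at 8.
605 hashes to 0, h2=6; 0 taken => place at 6.
720 hashes to 5; slot 5 is free => place at 5.
788 hashes to 7, h2=9; 7,5 taken => place at 3.
925 hashes to 1; slot 1 is free => place at 1.
821 hashes to 7, h2=2; 7 taken => place at 9.
Table: [891, 925, -, 788, -, 720, 605, 942, 700, 821, -]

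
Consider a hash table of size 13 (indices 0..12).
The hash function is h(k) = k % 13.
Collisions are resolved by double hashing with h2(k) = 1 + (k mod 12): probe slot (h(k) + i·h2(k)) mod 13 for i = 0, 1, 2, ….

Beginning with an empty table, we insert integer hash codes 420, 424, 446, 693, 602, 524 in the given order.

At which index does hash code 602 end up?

420: h=4 → slot 4
424: h=8 → slot 8
446: h=4, h2=3, probe 4,7 → slot 7
693: h=4, h2=10, probe 4,1 → slot 1
602: h=4, h2=3, probe 4,7,10 → slot 10
524: h=4, h2=9, probe 4,0 → slot 0
Table: [524, 693, _, _, 420, _, _, 446, 424, _, 602, _, _]

10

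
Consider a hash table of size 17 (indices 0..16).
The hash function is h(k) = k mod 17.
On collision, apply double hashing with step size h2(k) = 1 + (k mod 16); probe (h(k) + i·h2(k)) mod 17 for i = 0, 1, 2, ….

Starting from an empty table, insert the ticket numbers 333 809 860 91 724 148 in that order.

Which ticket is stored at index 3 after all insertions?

333 hashes to 10; slot 10 is free → place at 10.
809 hashes to 10, h2=10; 10 taken → place at 3.
860 hashes to 10, h2=13; 10 taken → place at 6.
91 hashes to 6, h2=12; 6 taken → place at 1.
724 hashes to 10, h2=5; 10 taken → place at 15.
148 hashes to 12; slot 12 is free → place at 12.
Table: [., 91, ., 809, ., ., 860, ., ., ., 333, ., 148, ., ., 724, .]

809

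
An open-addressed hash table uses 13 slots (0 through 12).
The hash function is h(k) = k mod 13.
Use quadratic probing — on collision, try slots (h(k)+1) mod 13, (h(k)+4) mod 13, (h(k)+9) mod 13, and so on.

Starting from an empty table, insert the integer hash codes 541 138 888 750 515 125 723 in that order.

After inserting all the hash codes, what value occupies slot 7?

541 hashes to 8; slot 8 is free → place at 8.
138 hashes to 8; 8 taken → place at 9.
888 hashes to 4; slot 4 is free → place at 4.
750 hashes to 9; 9 taken → place at 10.
515 hashes to 8; 8,9 taken → place at 12.
125 hashes to 8; 8,9,12,4 taken → place at 11.
723 hashes to 8; 8,9,12,4,11 taken → place at 7.
Table: [., ., ., ., 888, ., ., 723, 541, 138, 750, 125, 515]

723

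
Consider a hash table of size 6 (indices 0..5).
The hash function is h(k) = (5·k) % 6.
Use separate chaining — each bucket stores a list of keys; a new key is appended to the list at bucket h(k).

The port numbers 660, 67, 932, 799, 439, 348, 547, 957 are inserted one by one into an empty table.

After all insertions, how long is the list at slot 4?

660 -> bucket 0
67 -> bucket 5
932 -> bucket 4
799 -> bucket 5 (collision)
439 -> bucket 5 (collision)
348 -> bucket 0 (collision)
547 -> bucket 5 (collision)
957 -> bucket 3
Final buckets:
0: 660 -> 348
1: -
2: -
3: 957
4: 932
5: 67 -> 799 -> 439 -> 547

1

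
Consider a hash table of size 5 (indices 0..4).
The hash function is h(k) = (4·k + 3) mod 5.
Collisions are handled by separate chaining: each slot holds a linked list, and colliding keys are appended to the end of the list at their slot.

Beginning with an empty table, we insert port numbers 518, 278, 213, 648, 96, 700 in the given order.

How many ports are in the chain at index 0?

518 -> bucket 0
278 -> bucket 0 (collision)
213 -> bucket 0 (collision)
648 -> bucket 0 (collision)
96 -> bucket 2
700 -> bucket 3
Final buckets:
0: 518 -> 278 -> 213 -> 648
1: _
2: 96
3: 700
4: _

4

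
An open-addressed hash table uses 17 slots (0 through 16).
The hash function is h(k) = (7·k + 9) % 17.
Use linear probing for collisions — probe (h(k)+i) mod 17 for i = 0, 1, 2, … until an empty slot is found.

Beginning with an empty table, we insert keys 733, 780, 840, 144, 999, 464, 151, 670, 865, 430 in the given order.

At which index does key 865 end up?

16

733: h=6 → slot 6
780: h=12 → slot 12
840: h=7 → slot 7
144: h=14 → slot 14
999: h=15 → slot 15
464: h=10 → slot 10
151: h=12, probe 12,13 → slot 13
670: h=7, probe 7,8 → slot 8
865: h=12, probe 12,13,14,15,16 → slot 16
430: h=10, probe 10,11 → slot 11
Table: [∅, ∅, ∅, ∅, ∅, ∅, 733, 840, 670, ∅, 464, 430, 780, 151, 144, 999, 865]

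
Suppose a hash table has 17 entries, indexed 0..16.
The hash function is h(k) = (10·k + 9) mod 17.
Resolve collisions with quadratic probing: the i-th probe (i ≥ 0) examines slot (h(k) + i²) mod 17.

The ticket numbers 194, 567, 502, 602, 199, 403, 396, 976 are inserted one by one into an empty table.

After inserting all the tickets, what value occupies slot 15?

Insert 194: h=11, slot 11 empty -> index 11.
Insert 567: h=1, slot 1 empty -> index 1.
Insert 502: h=14, slot 14 empty -> index 14.
Insert 602: h=11, slot 11 occupied -> index 12.
Insert 199: h=10, slot 10 empty -> index 10.
Insert 403: h=10, slots 10,11,14 occupied -> index 2.
Insert 396: h=8, slot 8 empty -> index 8.
Insert 976: h=11, slots 11,12 occupied -> index 15.
Table: [-, 567, 403, -, -, -, -, -, 396, -, 199, 194, 602, -, 502, 976, -]

976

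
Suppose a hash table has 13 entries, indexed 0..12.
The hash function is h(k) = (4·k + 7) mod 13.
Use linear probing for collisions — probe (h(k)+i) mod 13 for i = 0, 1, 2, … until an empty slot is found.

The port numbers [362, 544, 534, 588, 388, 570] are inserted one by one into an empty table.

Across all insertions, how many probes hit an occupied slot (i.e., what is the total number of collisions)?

6

362: h=12 → slot 12
544: h=12, probe 12,0 → slot 0
534: h=11 → slot 11
588: h=6 → slot 6
388: h=12, probe 12,0,1 → slot 1
570: h=12, probe 12,0,1,2 → slot 2
Table: [544, 388, 570, _, _, _, 588, _, _, _, _, 534, 362]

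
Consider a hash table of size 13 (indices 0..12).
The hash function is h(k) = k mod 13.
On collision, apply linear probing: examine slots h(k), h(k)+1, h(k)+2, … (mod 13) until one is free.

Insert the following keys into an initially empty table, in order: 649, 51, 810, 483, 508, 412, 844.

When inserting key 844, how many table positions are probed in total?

649: h=12 → slot 12
51: h=12, probe 12,0 → slot 0
810: h=4 → slot 4
483: h=2 → slot 2
508: h=1 → slot 1
412: h=9 → slot 9
844: h=12, probe 12,0,1,2,3 → slot 3
Table: [51, 508, 483, 844, 810, ∅, ∅, ∅, ∅, 412, ∅, ∅, 649]

5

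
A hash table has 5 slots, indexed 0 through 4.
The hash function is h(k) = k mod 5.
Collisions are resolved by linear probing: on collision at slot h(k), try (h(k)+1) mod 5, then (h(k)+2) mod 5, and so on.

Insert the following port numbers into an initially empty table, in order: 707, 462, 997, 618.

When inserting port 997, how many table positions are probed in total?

3

707 hashes to 2; slot 2 is free -> place at 2.
462 hashes to 2; 2 taken -> place at 3.
997 hashes to 2; 2,3 taken -> place at 4.
618 hashes to 3; 3,4 taken -> place at 0.
Table: [618, ., 707, 462, 997]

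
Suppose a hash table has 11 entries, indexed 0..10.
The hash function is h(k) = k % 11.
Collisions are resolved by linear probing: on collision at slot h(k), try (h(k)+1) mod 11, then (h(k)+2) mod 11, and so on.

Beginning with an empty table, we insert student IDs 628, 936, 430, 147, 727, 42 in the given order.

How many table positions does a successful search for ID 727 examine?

Insert 628: h=1, slot 1 empty → index 1.
Insert 936: h=1, slot 1 occupied → index 2.
Insert 430: h=1, slots 1,2 occupied → index 3.
Insert 147: h=4, slot 4 empty → index 4.
Insert 727: h=1, slots 1,2,3,4 occupied → index 5.
Insert 42: h=9, slot 9 empty → index 9.
Table: [_, 628, 936, 430, 147, 727, _, _, _, 42, _]
Lookup 727: h=1, probe 1,2,3,4,5 → found at 5.

5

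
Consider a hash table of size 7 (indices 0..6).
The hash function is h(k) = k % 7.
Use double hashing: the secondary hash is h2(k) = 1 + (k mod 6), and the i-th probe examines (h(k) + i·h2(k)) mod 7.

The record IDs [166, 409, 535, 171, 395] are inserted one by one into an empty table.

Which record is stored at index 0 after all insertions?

Insert 166: h=5, slot 5 empty → index 5.
Insert 409: h=3, slot 3 empty → index 3.
Insert 535: h=3, h2=2, slots 3,5 occupied → index 0.
Insert 171: h=3, h2=4, slots 3,0 occupied → index 4.
Insert 395: h=3, h2=6, slot 3 occupied → index 2.
Table: [535, -, 395, 409, 171, 166, -]

535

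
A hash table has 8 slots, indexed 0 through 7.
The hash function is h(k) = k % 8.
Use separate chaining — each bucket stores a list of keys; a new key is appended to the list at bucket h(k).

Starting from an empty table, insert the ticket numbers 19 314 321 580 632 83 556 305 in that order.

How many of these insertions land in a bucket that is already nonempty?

Insert 19: h=3, bucket 3 empty -> new chain.
Insert 314: h=2, bucket 2 empty -> new chain.
Insert 321: h=1, bucket 1 empty -> new chain.
Insert 580: h=4, bucket 4 empty -> new chain.
Insert 632: h=0, bucket 0 empty -> new chain.
Insert 83: h=3, bucket 3 nonempty -> append to chain.
Insert 556: h=4, bucket 4 nonempty -> append to chain.
Insert 305: h=1, bucket 1 nonempty -> append to chain.
Final buckets:
0: 632
1: 321 -> 305
2: 314
3: 19 -> 83
4: 580 -> 556
5: .
6: .
7: .

3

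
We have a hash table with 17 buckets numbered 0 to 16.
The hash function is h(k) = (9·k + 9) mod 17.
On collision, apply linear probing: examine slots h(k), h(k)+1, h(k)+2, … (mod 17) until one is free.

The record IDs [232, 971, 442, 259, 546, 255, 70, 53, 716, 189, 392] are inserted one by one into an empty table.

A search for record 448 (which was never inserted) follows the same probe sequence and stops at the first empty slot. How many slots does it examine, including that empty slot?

8

Insert 232: h=6, slot 6 empty → index 6.
Insert 971: h=10, slot 10 empty → index 10.
Insert 442: h=9, slot 9 empty → index 9.
Insert 259: h=11, slot 11 empty → index 11.
Insert 546: h=10, slots 10,11 occupied → index 12.
Insert 255: h=9, slots 9,10,11,12 occupied → index 13.
Insert 70: h=10, slots 10,11,12,13 occupied → index 14.
Insert 53: h=10, slots 10,11,12,13,14 occupied → index 15.
Insert 716: h=10, slots 10,11,12,13,14,15 occupied → index 16.
Insert 189: h=10, slots 10,11,12,13,14,15,16 occupied → index 0.
Insert 392: h=1, slot 1 empty → index 1.
Table: [189, 392, ∅, ∅, ∅, ∅, 232, ∅, ∅, 442, 971, 259, 546, 255, 70, 53, 716]
Lookup 448: h=12, probe 12,13,14,15,16,0,1,2 → slot 2 empty, not found.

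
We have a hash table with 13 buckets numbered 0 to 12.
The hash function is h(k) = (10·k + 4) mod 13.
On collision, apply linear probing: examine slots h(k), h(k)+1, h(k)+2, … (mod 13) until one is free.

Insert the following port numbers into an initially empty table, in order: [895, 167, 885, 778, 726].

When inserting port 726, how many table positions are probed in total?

895 hashes to 10; slot 10 is free => place at 10.
167 hashes to 10; 10 taken => place at 11.
885 hashes to 1; slot 1 is free => place at 1.
778 hashes to 10; 10,11 taken => place at 12.
726 hashes to 10; 10,11,12 taken => place at 0.
Table: [726, 885, ∅, ∅, ∅, ∅, ∅, ∅, ∅, ∅, 895, 167, 778]

4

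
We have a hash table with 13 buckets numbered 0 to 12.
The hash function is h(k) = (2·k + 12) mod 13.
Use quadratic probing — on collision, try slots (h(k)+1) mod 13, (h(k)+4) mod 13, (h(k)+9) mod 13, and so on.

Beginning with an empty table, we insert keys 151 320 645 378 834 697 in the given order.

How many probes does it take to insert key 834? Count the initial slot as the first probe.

Insert 151: h=2, slot 2 empty => index 2.
Insert 320: h=2, slot 2 occupied => index 3.
Insert 645: h=2, slots 2,3 occupied => index 6.
Insert 378: h=1, slot 1 empty => index 1.
Insert 834: h=3, slot 3 occupied => index 4.
Insert 697: h=2, slots 2,3,6 occupied => index 11.
Table: [_, 378, 151, 320, 834, _, 645, _, _, _, _, 697, _]

2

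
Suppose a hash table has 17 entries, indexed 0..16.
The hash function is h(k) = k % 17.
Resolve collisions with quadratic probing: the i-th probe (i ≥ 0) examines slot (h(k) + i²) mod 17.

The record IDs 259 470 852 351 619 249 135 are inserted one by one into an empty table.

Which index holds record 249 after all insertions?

259 hashes to 4; slot 4 is free => place at 4.
470 hashes to 11; slot 11 is free => place at 11.
852 hashes to 2; slot 2 is free => place at 2.
351 hashes to 11; 11 taken => place at 12.
619 hashes to 7; slot 7 is free => place at 7.
249 hashes to 11; 11,12 taken => place at 15.
135 hashes to 16; slot 16 is free => place at 16.
Table: [-, -, 852, -, 259, -, -, 619, -, -, -, 470, 351, -, -, 249, 135]

15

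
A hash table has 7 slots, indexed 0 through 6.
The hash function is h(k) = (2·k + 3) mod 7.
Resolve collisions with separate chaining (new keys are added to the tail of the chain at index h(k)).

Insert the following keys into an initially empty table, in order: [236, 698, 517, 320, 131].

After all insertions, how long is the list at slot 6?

Insert 236: h=6, bucket 6 empty → new chain.
Insert 698: h=6, bucket 6 nonempty → append to chain.
Insert 517: h=1, bucket 1 empty → new chain.
Insert 320: h=6, bucket 6 nonempty → append to chain.
Insert 131: h=6, bucket 6 nonempty → append to chain.
Final buckets:
0: .
1: 517
2: .
3: .
4: .
5: .
6: 236 -> 698 -> 320 -> 131

4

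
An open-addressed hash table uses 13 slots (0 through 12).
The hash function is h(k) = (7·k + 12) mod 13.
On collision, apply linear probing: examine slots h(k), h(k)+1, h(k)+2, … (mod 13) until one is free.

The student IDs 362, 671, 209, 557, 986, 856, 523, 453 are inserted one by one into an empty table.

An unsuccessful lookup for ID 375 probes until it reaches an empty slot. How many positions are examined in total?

362 hashes to 11; slot 11 is free -> place at 11.
671 hashes to 3; slot 3 is free -> place at 3.
209 hashes to 6; slot 6 is free -> place at 6.
557 hashes to 11; 11 taken -> place at 12.
986 hashes to 11; 11,12 taken -> place at 0.
856 hashes to 11; 11,12,0 taken -> place at 1.
523 hashes to 7; slot 7 is free -> place at 7.
453 hashes to 11; 11,12,0,1 taken -> place at 2.
Table: [986, 856, 453, 671, ., ., 209, 523, ., ., ., 362, 557]
Lookup 375: h=11, probe 11,12,0,1,2,3,4 → slot 4 empty, not found.

7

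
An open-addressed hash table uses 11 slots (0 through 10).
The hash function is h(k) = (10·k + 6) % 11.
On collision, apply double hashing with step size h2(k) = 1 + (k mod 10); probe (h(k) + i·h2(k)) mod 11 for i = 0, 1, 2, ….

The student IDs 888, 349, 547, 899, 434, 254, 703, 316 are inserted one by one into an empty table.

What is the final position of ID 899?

Insert 888: h=9, slot 9 empty => index 9.
Insert 349: h=9, h2=10, slot 9 occupied => index 8.
Insert 547: h=9, h2=8, slot 9 occupied => index 6.
Insert 899: h=9, h2=10, slots 9,8 occupied => index 7.
Insert 434: h=1, slot 1 empty => index 1.
Insert 254: h=5, slot 5 empty => index 5.
Insert 703: h=7, h2=4, slot 7 occupied => index 0.
Insert 316: h=9, h2=7, slots 9,5,1,8 occupied => index 4.
Table: [703, 434, —, —, 316, 254, 547, 899, 349, 888, —]

7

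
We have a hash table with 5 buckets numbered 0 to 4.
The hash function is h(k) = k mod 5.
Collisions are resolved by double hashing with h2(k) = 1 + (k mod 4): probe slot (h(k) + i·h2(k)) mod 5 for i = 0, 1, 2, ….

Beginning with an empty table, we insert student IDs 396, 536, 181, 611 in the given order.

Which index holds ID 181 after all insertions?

Insert 396: h=1, slot 1 empty => index 1.
Insert 536: h=1, h2=1, slot 1 occupied => index 2.
Insert 181: h=1, h2=2, slot 1 occupied => index 3.
Insert 611: h=1, h2=4, slot 1 occupied => index 0.
Table: [611, 396, 536, 181, ∅]

3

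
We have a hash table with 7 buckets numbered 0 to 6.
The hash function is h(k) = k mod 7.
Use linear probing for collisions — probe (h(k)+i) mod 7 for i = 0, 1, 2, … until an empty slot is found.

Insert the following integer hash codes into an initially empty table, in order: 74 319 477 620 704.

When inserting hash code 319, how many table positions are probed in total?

2

74 hashes to 4; slot 4 is free → place at 4.
319 hashes to 4; 4 taken → place at 5.
477 hashes to 1; slot 1 is free → place at 1.
620 hashes to 4; 4,5 taken → place at 6.
704 hashes to 4; 4,5,6 taken → place at 0.
Table: [704, 477, -, -, 74, 319, 620]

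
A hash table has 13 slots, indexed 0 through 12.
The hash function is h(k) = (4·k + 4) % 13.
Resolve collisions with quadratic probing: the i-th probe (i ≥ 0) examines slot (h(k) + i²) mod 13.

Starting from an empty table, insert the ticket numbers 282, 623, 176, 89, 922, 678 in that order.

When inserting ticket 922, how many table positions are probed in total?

3

282 hashes to 1; slot 1 is free → place at 1.
623 hashes to 0; slot 0 is free → place at 0.
176 hashes to 6; slot 6 is free → place at 6.
89 hashes to 9; slot 9 is free → place at 9.
922 hashes to 0; 0,1 taken → place at 4.
678 hashes to 12; slot 12 is free → place at 12.
Table: [623, 282, ., ., 922, ., 176, ., ., 89, ., ., 678]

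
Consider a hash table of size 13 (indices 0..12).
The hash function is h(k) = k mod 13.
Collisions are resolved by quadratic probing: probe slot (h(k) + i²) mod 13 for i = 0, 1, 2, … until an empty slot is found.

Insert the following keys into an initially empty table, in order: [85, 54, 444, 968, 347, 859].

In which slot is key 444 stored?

3

85 hashes to 7; slot 7 is free -> place at 7.
54 hashes to 2; slot 2 is free -> place at 2.
444 hashes to 2; 2 taken -> place at 3.
968 hashes to 6; slot 6 is free -> place at 6.
347 hashes to 9; slot 9 is free -> place at 9.
859 hashes to 1; slot 1 is free -> place at 1.
Table: [., 859, 54, 444, ., ., 968, 85, ., 347, ., ., .]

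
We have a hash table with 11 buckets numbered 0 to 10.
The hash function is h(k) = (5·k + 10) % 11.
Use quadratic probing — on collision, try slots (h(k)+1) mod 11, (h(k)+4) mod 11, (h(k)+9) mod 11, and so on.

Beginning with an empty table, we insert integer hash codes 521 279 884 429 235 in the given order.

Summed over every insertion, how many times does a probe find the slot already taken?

521 hashes to 8; slot 8 is free => place at 8.
279 hashes to 8; 8 taken => place at 9.
884 hashes to 8; 8,9 taken => place at 1.
429 hashes to 10; slot 10 is free => place at 10.
235 hashes to 8; 8,9,1 taken => place at 6.
Table: [., 884, ., ., ., ., 235, ., 521, 279, 429]

6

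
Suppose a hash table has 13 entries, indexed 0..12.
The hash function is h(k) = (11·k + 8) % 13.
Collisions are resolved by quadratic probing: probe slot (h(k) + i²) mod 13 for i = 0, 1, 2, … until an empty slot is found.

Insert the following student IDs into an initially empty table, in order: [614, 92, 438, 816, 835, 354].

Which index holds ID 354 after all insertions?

5

614: h=2 => slot 2
92: h=6 => slot 6
438: h=3 => slot 3
816: h=1 => slot 1
835: h=2, probe 2,3,6,11 => slot 11
354: h=2, probe 2,3,6,11,5 => slot 5
Table: [-, 816, 614, 438, -, 354, 92, -, -, -, -, 835, -]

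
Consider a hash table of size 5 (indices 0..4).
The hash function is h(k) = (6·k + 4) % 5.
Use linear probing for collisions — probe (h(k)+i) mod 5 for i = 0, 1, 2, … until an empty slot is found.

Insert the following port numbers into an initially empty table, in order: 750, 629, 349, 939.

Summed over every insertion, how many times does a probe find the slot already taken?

5

750: h=4 -> slot 4
629: h=3 -> slot 3
349: h=3, probe 3,4,0 -> slot 0
939: h=3, probe 3,4,0,1 -> slot 1
Table: [349, 939, —, 629, 750]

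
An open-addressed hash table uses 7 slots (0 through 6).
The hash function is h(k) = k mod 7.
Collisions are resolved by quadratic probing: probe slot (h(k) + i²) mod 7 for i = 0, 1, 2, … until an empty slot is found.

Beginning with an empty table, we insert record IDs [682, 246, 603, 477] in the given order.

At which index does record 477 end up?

5

682 hashes to 3; slot 3 is free => place at 3.
246 hashes to 1; slot 1 is free => place at 1.
603 hashes to 1; 1 taken => place at 2.
477 hashes to 1; 1,2 taken => place at 5.
Table: [-, 246, 603, 682, -, 477, -]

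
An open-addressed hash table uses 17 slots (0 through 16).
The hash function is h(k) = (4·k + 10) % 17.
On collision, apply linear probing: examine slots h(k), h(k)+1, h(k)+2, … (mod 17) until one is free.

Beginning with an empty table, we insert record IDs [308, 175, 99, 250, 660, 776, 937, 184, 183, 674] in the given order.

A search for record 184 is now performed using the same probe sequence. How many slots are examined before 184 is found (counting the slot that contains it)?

308 hashes to 1; slot 1 is free -> place at 1.
175 hashes to 13; slot 13 is free -> place at 13.
99 hashes to 15; slot 15 is free -> place at 15.
250 hashes to 7; slot 7 is free -> place at 7.
660 hashes to 15; 15 taken -> place at 16.
776 hashes to 3; slot 3 is free -> place at 3.
937 hashes to 1; 1 taken -> place at 2.
184 hashes to 15; 15,16 taken -> place at 0.
183 hashes to 11; slot 11 is free -> place at 11.
674 hashes to 3; 3 taken -> place at 4.
Table: [184, 308, 937, 776, 674, ∅, ∅, 250, ∅, ∅, ∅, 183, ∅, 175, ∅, 99, 660]
Lookup 184: h=15, probe 15,16,0 → found at 0.

3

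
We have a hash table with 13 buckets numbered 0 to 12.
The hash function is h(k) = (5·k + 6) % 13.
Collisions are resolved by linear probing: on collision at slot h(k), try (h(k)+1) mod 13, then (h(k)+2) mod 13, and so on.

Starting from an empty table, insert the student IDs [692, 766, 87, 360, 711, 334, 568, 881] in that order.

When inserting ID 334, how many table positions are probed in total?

5

692: h=8 => slot 8
766: h=1 => slot 1
87: h=12 => slot 12
360: h=12, probe 12,0 => slot 0
711: h=12, probe 12,0,1,2 => slot 2
334: h=12, probe 12,0,1,2,3 => slot 3
568: h=12, probe 12,0,1,2,3,4 => slot 4
881: h=4, probe 4,5 => slot 5
Table: [360, 766, 711, 334, 568, 881, ∅, ∅, 692, ∅, ∅, ∅, 87]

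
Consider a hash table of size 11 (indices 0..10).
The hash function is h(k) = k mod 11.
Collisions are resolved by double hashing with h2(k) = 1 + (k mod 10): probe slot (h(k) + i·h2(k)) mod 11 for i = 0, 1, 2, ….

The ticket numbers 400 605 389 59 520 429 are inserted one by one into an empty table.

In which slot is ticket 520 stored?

400 hashes to 4; slot 4 is free -> place at 4.
605 hashes to 0; slot 0 is free -> place at 0.
389 hashes to 4, h2=10; 4 taken -> place at 3.
59 hashes to 4, h2=10; 4,3 taken -> place at 2.
520 hashes to 3, h2=1; 3,4 taken -> place at 5.
429 hashes to 0, h2=10; 0 taken -> place at 10.
Table: [605, ∅, 59, 389, 400, 520, ∅, ∅, ∅, ∅, 429]

5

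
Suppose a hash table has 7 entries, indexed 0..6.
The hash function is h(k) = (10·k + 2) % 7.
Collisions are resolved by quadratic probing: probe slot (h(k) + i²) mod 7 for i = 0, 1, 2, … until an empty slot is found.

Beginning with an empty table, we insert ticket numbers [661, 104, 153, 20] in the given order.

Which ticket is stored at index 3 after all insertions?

20

661: h=4 => slot 4
104: h=6 => slot 6
153: h=6, probe 6,0 => slot 0
20: h=6, probe 6,0,3 => slot 3
Table: [153, -, -, 20, 661, -, 104]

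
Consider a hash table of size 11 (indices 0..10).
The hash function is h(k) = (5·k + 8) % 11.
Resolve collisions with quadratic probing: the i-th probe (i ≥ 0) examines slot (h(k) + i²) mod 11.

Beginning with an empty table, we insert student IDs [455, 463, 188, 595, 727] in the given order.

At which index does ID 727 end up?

7

455: h=6 → slot 6
463: h=2 → slot 2
188: h=2, probe 2,3 → slot 3
595: h=2, probe 2,3,6,0 → slot 0
727: h=2, probe 2,3,6,0,7 → slot 7
Table: [595, -, 463, 188, -, -, 455, 727, -, -, -]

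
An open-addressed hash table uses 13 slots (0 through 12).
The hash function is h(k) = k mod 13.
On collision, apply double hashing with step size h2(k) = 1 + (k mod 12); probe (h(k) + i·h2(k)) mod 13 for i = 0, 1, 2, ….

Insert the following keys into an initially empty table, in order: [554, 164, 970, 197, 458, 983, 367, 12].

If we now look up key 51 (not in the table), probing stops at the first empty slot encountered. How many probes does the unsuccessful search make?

554 hashes to 8; slot 8 is free => place at 8.
164 hashes to 8, h2=9; 8 taken => place at 4.
970 hashes to 8, h2=11; 8 taken => place at 6.
197 hashes to 2; slot 2 is free => place at 2.
458 hashes to 3; slot 3 is free => place at 3.
983 hashes to 8, h2=12; 8 taken => place at 7.
367 hashes to 3, h2=8; 3 taken => place at 11.
12 hashes to 12; slot 12 is free => place at 12.
Table: [., ., 197, 458, 164, ., 970, 983, 554, ., ., 367, 12]
Lookup 51: h=12, h2=4, probe 12,3,7,11,2,6,10 → slot 10 empty, not found.

7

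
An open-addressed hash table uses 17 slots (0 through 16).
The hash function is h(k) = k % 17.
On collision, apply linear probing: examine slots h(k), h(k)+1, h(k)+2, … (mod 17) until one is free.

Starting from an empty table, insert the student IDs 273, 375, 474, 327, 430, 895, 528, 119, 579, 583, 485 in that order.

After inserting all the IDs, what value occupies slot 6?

Insert 273: h=1, slot 1 empty -> index 1.
Insert 375: h=1, slot 1 occupied -> index 2.
Insert 474: h=15, slot 15 empty -> index 15.
Insert 327: h=4, slot 4 empty -> index 4.
Insert 430: h=5, slot 5 empty -> index 5.
Insert 895: h=11, slot 11 empty -> index 11.
Insert 528: h=1, slots 1,2 occupied -> index 3.
Insert 119: h=0, slot 0 empty -> index 0.
Insert 579: h=1, slots 1,2,3,4,5 occupied -> index 6.
Insert 583: h=5, slots 5,6 occupied -> index 7.
Insert 485: h=9, slot 9 empty -> index 9.
Table: [119, 273, 375, 528, 327, 430, 579, 583, ., 485, ., 895, ., ., ., 474, .]

579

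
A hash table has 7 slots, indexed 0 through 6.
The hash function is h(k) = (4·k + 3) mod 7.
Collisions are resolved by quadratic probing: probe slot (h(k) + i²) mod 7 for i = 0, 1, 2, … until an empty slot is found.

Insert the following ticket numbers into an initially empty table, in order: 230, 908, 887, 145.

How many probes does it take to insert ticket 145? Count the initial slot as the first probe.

230 hashes to 6; slot 6 is free → place at 6.
908 hashes to 2; slot 2 is free → place at 2.
887 hashes to 2; 2 taken → place at 3.
145 hashes to 2; 2,3,6 taken → place at 4.
Table: [—, —, 908, 887, 145, —, 230]

4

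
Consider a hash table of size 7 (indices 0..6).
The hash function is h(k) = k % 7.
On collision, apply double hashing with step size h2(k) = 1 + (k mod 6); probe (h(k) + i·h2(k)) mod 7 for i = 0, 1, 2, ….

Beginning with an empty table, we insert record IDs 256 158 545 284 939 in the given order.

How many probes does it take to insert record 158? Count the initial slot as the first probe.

2

256: h=4 => slot 4
158: h=4, h2=3, probe 4,0 => slot 0
545: h=6 => slot 6
284: h=4, h2=3, probe 4,0,3 => slot 3
939: h=1 => slot 1
Table: [158, 939, ., 284, 256, ., 545]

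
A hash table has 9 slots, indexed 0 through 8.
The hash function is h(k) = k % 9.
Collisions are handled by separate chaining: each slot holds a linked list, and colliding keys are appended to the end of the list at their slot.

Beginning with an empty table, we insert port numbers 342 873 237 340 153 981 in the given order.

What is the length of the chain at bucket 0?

4

342 → bucket 0
873 → bucket 0 (collision)
237 → bucket 3
340 → bucket 7
153 → bucket 0 (collision)
981 → bucket 0 (collision)
Final buckets:
0: 342 -> 873 -> 153 -> 981
1: .
2: .
3: 237
4: .
5: .
6: .
7: 340
8: .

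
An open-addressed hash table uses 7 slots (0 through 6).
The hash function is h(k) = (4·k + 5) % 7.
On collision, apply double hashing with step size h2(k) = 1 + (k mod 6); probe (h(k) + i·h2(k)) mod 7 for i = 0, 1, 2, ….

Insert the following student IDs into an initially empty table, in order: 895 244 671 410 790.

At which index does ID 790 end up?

4

895 hashes to 1; slot 1 is free => place at 1.
244 hashes to 1, h2=5; 1 taken => place at 6.
671 hashes to 1, h2=6; 1 taken => place at 0.
410 hashes to 0, h2=3; 0 taken => place at 3.
790 hashes to 1, h2=5; 1,6 taken => place at 4.
Table: [671, 895, —, 410, 790, —, 244]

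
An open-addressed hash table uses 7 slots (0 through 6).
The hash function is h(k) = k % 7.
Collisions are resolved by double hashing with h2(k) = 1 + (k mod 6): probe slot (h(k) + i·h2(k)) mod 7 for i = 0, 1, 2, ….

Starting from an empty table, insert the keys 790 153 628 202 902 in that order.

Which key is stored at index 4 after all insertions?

202

Insert 790: h=6, slot 6 empty -> index 6.
Insert 153: h=6, h2=4, slot 6 occupied -> index 3.
Insert 628: h=5, slot 5 empty -> index 5.
Insert 202: h=6, h2=5, slot 6 occupied -> index 4.
Insert 902: h=6, h2=3, slot 6 occupied -> index 2.
Table: [—, —, 902, 153, 202, 628, 790]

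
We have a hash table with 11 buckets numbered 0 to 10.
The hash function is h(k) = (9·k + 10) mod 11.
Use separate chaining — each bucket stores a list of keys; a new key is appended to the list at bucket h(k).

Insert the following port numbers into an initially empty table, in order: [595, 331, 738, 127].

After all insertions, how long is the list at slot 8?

595 → bucket 8
331 → bucket 8 (collision)
738 → bucket 8 (collision)
127 → bucket 9
Final buckets:
0: -
1: -
2: -
3: -
4: -
5: -
6: -
7: -
8: 595 -> 331 -> 738
9: 127
10: -

3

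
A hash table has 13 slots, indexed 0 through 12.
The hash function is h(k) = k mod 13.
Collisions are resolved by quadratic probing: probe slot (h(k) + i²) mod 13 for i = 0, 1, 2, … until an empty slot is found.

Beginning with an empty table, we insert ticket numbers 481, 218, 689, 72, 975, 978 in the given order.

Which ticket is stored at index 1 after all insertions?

481 hashes to 0; slot 0 is free => place at 0.
218 hashes to 10; slot 10 is free => place at 10.
689 hashes to 0; 0 taken => place at 1.
72 hashes to 7; slot 7 is free => place at 7.
975 hashes to 0; 0,1 taken => place at 4.
978 hashes to 3; slot 3 is free => place at 3.
Table: [481, 689, ., 978, 975, ., ., 72, ., ., 218, ., .]

689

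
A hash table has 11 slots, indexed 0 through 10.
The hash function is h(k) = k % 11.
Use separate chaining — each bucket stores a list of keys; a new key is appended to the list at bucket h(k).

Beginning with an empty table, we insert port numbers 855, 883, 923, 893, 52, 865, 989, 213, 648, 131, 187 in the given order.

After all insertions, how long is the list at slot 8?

2

855 -> bucket 8
883 -> bucket 3
923 -> bucket 10
893 -> bucket 2
52 -> bucket 8 (collision)
865 -> bucket 7
989 -> bucket 10 (collision)
213 -> bucket 4
648 -> bucket 10 (collision)
131 -> bucket 10 (collision)
187 -> bucket 0
Final buckets:
0: 187
1: _
2: 893
3: 883
4: 213
5: _
6: _
7: 865
8: 855 -> 52
9: _
10: 923 -> 989 -> 648 -> 131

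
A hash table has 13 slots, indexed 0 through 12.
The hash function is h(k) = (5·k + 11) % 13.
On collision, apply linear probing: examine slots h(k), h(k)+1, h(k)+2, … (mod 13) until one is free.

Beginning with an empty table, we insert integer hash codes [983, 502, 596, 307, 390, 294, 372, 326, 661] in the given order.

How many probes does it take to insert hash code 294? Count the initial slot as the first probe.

5

983 hashes to 12; slot 12 is free => place at 12.
502 hashes to 12; 12 taken => place at 0.
596 hashes to 1; slot 1 is free => place at 1.
307 hashes to 12; 12,0,1 taken => place at 2.
390 hashes to 11; slot 11 is free => place at 11.
294 hashes to 12; 12,0,1,2 taken => place at 3.
372 hashes to 12; 12,0,1,2,3 taken => place at 4.
326 hashes to 3; 3,4 taken => place at 5.
661 hashes to 1; 1,2,3,4,5 taken => place at 6.
Table: [502, 596, 307, 294, 372, 326, 661, —, —, —, —, 390, 983]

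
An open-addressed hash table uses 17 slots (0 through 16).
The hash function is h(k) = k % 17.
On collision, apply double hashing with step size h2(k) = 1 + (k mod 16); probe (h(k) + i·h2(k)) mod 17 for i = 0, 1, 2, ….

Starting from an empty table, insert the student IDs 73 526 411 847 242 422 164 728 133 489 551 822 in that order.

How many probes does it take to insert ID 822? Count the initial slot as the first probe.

4

73: h=5 → slot 5
526: h=16 → slot 16
411: h=3 → slot 3
847: h=14 → slot 14
242: h=4 → slot 4
422: h=14, h2=7, probe 14,4,11 → slot 11
164: h=11, h2=5, probe 11,16,4,9 → slot 9
728: h=14, h2=9, probe 14,6 → slot 6
133: h=14, h2=6, probe 14,3,9,15 → slot 15
489: h=13 → slot 13
551: h=7 → slot 7
822: h=6, h2=7, probe 6,13,3,10 → slot 10
Table: [-, -, -, 411, 242, 73, 728, 551, -, 164, 822, 422, -, 489, 847, 133, 526]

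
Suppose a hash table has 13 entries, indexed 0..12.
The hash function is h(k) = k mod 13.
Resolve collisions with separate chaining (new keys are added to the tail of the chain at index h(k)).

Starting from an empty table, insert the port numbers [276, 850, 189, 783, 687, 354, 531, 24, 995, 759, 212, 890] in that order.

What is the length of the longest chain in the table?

3

Insert 276: h=3, bucket 3 empty → new chain.
Insert 850: h=5, bucket 5 empty → new chain.
Insert 189: h=7, bucket 7 empty → new chain.
Insert 783: h=3, bucket 3 nonempty → append to chain.
Insert 687: h=11, bucket 11 empty → new chain.
Insert 354: h=3, bucket 3 nonempty → append to chain.
Insert 531: h=11, bucket 11 nonempty → append to chain.
Insert 24: h=11, bucket 11 nonempty → append to chain.
Insert 995: h=7, bucket 7 nonempty → append to chain.
Insert 759: h=5, bucket 5 nonempty → append to chain.
Insert 212: h=4, bucket 4 empty → new chain.
Insert 890: h=6, bucket 6 empty → new chain.
Final buckets:
0: _
1: _
2: _
3: 276 -> 783 -> 354
4: 212
5: 850 -> 759
6: 890
7: 189 -> 995
8: _
9: _
10: _
11: 687 -> 531 -> 24
12: _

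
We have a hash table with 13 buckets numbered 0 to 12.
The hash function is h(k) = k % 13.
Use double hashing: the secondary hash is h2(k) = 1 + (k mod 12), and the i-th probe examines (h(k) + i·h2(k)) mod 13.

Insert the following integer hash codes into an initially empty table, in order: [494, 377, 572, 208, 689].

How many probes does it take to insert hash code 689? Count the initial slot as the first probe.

494: h=0 → slot 0
377: h=0, h2=6, probe 0,6 → slot 6
572: h=0, h2=9, probe 0,9 → slot 9
208: h=0, h2=5, probe 0,5 → slot 5
689: h=0, h2=6, probe 0,6,12 → slot 12
Table: [494, _, _, _, _, 208, 377, _, _, 572, _, _, 689]

3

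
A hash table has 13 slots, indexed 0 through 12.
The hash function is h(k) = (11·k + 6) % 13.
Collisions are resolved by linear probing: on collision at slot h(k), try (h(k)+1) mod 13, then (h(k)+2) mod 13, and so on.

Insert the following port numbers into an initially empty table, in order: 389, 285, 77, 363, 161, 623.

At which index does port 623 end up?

0

Insert 389: h=8, slot 8 empty => index 8.
Insert 285: h=8, slot 8 occupied => index 9.
Insert 77: h=8, slots 8,9 occupied => index 10.
Insert 363: h=8, slots 8,9,10 occupied => index 11.
Insert 161: h=9, slots 9,10,11 occupied => index 12.
Insert 623: h=8, slots 8,9,10,11,12 occupied => index 0.
Table: [623, -, -, -, -, -, -, -, 389, 285, 77, 363, 161]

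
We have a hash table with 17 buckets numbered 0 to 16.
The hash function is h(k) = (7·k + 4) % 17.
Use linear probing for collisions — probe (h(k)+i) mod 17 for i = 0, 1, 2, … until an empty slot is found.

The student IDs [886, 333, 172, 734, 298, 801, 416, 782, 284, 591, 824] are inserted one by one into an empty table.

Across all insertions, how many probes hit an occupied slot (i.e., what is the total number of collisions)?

Insert 886: h=1, slot 1 empty -> index 1.
Insert 333: h=6, slot 6 empty -> index 6.
Insert 172: h=1, slot 1 occupied -> index 2.
Insert 734: h=8, slot 8 empty -> index 8.
Insert 298: h=16, slot 16 empty -> index 16.
Insert 801: h=1, slots 1,2 occupied -> index 3.
Insert 416: h=9, slot 9 empty -> index 9.
Insert 782: h=4, slot 4 empty -> index 4.
Insert 284: h=3, slots 3,4 occupied -> index 5.
Insert 591: h=10, slot 10 empty -> index 10.
Insert 824: h=9, slots 9,10 occupied -> index 11.
Table: [_, 886, 172, 801, 782, 284, 333, _, 734, 416, 591, 824, _, _, _, _, 298]

7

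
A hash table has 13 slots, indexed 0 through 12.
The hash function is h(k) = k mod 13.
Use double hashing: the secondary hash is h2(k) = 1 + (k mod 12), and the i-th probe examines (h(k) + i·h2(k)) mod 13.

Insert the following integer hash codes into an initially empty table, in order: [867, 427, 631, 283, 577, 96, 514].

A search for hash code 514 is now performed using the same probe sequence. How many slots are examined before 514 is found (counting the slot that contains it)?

3

Insert 867: h=9, slot 9 empty -> index 9.
Insert 427: h=11, slot 11 empty -> index 11.
Insert 631: h=7, slot 7 empty -> index 7.
Insert 283: h=10, slot 10 empty -> index 10.
Insert 577: h=5, slot 5 empty -> index 5.
Insert 96: h=5, h2=1, slot 5 occupied -> index 6.
Insert 514: h=7, h2=11, slots 7,5 occupied -> index 3.
Table: [-, -, -, 514, -, 577, 96, 631, -, 867, 283, 427, -]
Lookup 514: h=7, h2=11, probe 7,5,3 → found at 3.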